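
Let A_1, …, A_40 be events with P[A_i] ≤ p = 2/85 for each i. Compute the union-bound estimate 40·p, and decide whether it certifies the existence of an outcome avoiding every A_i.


Union bound: P[∪_{i=1}^{40} A_i] ≤ Σ_i P[A_i] ≤ 40·p = 40·(2/85) = 16/17.
Numerically: 16/17 ≈ 0.9412.
Is 16/17 < 1? YES.
Since P[∪ A_i] ≤ 16/17 < 1, the complement has P[∩ A_i^c] ≥ 1 − 16/17 = 1/17 > 0, so some outcome avoids every A_i.

40·p = 16/17 ≈ 0.9412; existence CERTIFIED by the union bound.


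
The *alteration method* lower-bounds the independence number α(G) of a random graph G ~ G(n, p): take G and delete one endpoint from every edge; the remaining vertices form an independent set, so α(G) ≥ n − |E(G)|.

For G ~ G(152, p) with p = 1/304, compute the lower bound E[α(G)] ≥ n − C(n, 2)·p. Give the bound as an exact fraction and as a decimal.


E[|E(G)|] = C(152, 2)·p = 11476 · (1/304) = 151/4.
E[α(G)] ≥ n − E[|E(G)|] = 152 − 151/4 = 457/4.
Numerically: ≈ 114.250.
(This is only a lower bound; the true E[α(G)] may be larger.)

E[α(G)] ≥ 457/4 ≈ 114.250.


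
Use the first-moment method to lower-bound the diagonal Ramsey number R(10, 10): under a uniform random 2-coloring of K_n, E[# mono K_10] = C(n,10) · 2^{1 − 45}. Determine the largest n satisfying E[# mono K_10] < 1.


We need C(n, 10) · 2^{1 − 45} < 1, i.e. C(n, 10) < 2^{45 − 1} = 17592186044416.
Check values of n near the boundary:
  n = 96: C(96, 10) = 11279926456656; 11279926456656 < 17592186044416? YES
  n = 97: C(97, 10) = 12576469727536; 12576469727536 < 17592186044416? YES
  n = 98: C(98, 10) = 14005614014756; 14005614014756 < 17592186044416? YES
  n = 99: C(99, 10) = 15579278510796; 15579278510796 < 17592186044416? YES
  n = 100: C(100, 10) = 17310309456440; 17310309456440 < 17592186044416? YES
  n = 101: C(101, 10) = 19212541264840; 19212541264840 < 17592186044416? NO
  n = 102: C(102, 10) = 21300860967540; 21300860967540 < 17592186044416? NO
The largest n with C(n, 10) < 17592186044416 is n = 100 (where E[X] = 2163788682055/2199023255552 ≈ 0.9839772). Hence R(10, 10) > 100, i.e. R(10, 10) ≥ 101.

Largest n = 100; hence R(10, 10) > 100.


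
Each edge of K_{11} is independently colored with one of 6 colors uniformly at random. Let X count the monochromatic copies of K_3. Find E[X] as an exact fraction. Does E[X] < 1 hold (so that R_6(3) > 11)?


E[X] = C(11, 3) · 6^{1 − 3} = 165 · 6^{−2} = 165/36.
As a reduced fraction: E[X] = 55/12 ≈ 4.583.
Is E[X] < 1? NO.
Since E[X] ≥ 1, the first-moment bound is inconclusive at n = 11; it does NOT by itself certify R_6(3) > 11.

E[X] = 55/12 ≈ 4.583; E[X] ≥ 1; first-moment method inconclusive here.


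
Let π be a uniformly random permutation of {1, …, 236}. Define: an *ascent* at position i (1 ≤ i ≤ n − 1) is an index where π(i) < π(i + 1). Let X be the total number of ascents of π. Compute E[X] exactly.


Write X = Σ X_I over i = 1, …, 235, with X_I the indicator of one ascent.
There are 235 indicators.
For each fixed i, the pair (π(i), π(i+1)) is a uniformly random ordered pair of distinct values from {1, …, 236}; by symmetry P[π(i) < π(i+1)] = 1/2.
By linearity: E[X] = 235 · (1/2) = (236 − 1) · (1/2) = 235/2 ≈ 117.500.

E[X] = 235/2 = 117.500.


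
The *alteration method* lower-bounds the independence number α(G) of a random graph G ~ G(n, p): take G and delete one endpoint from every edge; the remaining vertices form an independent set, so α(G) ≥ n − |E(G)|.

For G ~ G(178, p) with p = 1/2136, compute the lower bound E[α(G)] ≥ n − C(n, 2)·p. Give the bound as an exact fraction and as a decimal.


E[|E(G)|] = C(178, 2)·p = 15753 · (1/2136) = 59/8.
E[α(G)] ≥ n − E[|E(G)|] = 178 − 59/8 = 1365/8.
Numerically: ≈ 170.625000.
(This is only a lower bound; the true E[α(G)] may be larger.)

E[α(G)] ≥ 1365/8 ≈ 170.625000.


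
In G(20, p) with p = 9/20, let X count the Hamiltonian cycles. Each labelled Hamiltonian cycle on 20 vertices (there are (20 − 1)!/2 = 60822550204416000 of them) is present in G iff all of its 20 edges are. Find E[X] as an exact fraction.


K_20 has (20 − 1)!/2 = 60822550204416000 labelled Hamiltonian cycles.
For each such Hamiltonian cycle H, let X_H = 1 if all 20 edges of H are present in G. Then P[X_H = 1] = p^{20} = (9/20)^{20} = 12157665459056928801/104857600000000000000000000.
By linearity: E[X] = Σ_H E[X_H] = 60822550204416000 · p^{20} = 60822550204416000 · 12157665459056928801/104857600000000000000000000 = 180532279724605553545860280221/25600000000000000000.
Numerically: E[X] ≈ 7.052e+09.

E[X] = 60822550204416000 · (9/20)^{20} = 180532279724605553545860280221/25600000000000000000 ≈ 7.052e+09.


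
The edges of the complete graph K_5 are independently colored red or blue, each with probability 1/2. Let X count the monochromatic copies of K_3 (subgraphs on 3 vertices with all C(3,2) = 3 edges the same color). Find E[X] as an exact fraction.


Let X = Σ_S X_S over the C(5, 3) = 10 subsets S of size 3, where X_S = 1 if the K_3 on S is monochromatic.
For a fixed S, the K_3 on S has C(3, 2) = 3 edges. P[all 3 edges red] = (1/2)^3, and likewise for blue, so P[monochromatic] = 2·(1/2)^3 = 2^{1 − 3} = 1/4.
Summing: E[X] = C(5, 3) · 2^{1 − 3} = 10 · 1/4 = 5/2.
Numerically: E[X] ≈ 2.50000.

E[X] = C(5,3)·2^(1−C(3,2)) = 5/2 ≈ 2.50000.


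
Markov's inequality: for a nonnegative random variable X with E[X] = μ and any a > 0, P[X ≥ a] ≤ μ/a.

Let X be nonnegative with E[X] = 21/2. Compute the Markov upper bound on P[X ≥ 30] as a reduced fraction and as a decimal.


μ = E[X] = 21/2, a = 30.
Markov: P[X ≥ 30] ≤ μ/a = (21/2)/30 = 7/20.
Numerically: ≈ 0.3500.
(Since a = 30 > μ = 10.5000, the bound 7/20 is < 1 and informative.)

P[X ≥ 30] ≤ 7/20 ≈ 0.3500.


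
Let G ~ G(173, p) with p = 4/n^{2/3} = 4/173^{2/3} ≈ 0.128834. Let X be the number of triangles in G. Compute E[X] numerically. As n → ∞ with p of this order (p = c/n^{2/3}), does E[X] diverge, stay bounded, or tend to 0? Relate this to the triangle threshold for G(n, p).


Number of potential triangles: C(173, 3) = 848046.
Each occurs with probability p³ ≈ (0.128834)³ ≈ 2.13839420e-03.
By linearity: E[X] = C(173, 3)·p³ ≈ 848046 · 2.13839420e-03 ≈ 1813.456647.
Since α = 2/3 < 1, p = c/n^{2/3} ≫ 1/n is above the triangle threshold p ~ 1/n. Asymptotically E[X] ~ (c³/6)·n^{3(1−α)} = (4³/6)·n^{1} → ∞; triangles are abundant w.h.p.

E[X] ≈ 1813.456647; in regime p = Θ(1/n^{2/3}) E[X] diverges (above the triangle threshold p ~ 1/n).


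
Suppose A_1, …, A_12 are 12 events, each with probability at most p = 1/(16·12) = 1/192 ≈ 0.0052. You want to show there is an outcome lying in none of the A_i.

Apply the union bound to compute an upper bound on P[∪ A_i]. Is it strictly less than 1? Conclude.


Union bound: P[∪_{i=1}^{12} A_i] ≤ Σ_i P[A_i] ≤ 12·p = 12·(1/192) = 1/16.
Numerically: 1/16 ≈ 0.0625.
Is 1/16 < 1? YES.
Since P[∪ A_i] ≤ 1/16 < 1, the complement has P[∩ A_i^c] ≥ 1 − 1/16 = 15/16 > 0, so some outcome avoids every A_i.

12·p = 1/16 ≈ 0.0625; existence CERTIFIED by the union bound.


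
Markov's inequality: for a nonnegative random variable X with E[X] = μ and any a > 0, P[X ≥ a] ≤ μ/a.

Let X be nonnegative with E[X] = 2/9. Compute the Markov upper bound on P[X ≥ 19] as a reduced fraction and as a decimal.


μ = E[X] = 2/9, a = 19.
Markov: P[X ≥ 19] ≤ μ/a = (2/9)/19 = 2/171.
Numerically: ≈ 0.012.
(Since a = 19 > μ = 0.222, the bound 2/171 is < 1 and informative.)

P[X ≥ 19] ≤ 2/171 ≈ 0.012.


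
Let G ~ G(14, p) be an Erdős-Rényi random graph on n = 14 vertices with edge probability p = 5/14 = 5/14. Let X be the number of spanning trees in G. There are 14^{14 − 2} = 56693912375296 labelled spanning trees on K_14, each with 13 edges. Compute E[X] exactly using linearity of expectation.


K_14 has 14^{14 − 2} = 56693912375296 labelled spanning trees.
For each such spanning tree H, let X_H = 1 if all 13 edges of H are present in G. Then P[X_H = 1] = p^{13} = (5/14)^{13} = 1220703125/793714773254144.
By linearity of expectation: E[X] = Σ_H E[X_H] = 56693912375296 · p^{13} = 56693912375296 · 1220703125/793714773254144 = 1220703125/14.
Numerically: E[X] ≈ 8.719e+07.

E[X] = 56693912375296 · (5/14)^{13} = 1220703125/14 ≈ 8.719e+07.


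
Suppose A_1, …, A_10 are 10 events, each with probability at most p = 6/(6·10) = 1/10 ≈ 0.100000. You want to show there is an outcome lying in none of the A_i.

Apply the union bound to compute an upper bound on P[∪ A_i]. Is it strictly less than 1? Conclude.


Union bound: P[∪_{i=1}^{10} A_i] ≤ Σ_i P[A_i] ≤ 10·p = 10·(1/10) = 1.
Numerically: 1 ≈ 1.000000.
Is 1 < 1? NO.
Since the bound 1 is ≥ 1, the union bound is uninformative here; it does NOT by itself certify existence.

10·p = 1 ≈ 1.000000; existence NOT certified by the union bound.


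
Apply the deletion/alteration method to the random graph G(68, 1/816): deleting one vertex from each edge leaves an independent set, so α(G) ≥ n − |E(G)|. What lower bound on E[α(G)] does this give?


E[|E(G)|] = C(68, 2)·p = 2278 · (1/816) = 67/24.
E[α(G)] ≥ n − E[|E(G)|] = 68 − 67/24 = 1565/24.
Numerically: ≈ 65.20833.
(This is only a lower bound; the true E[α(G)] may be larger.)

E[α(G)] ≥ 1565/24 ≈ 65.20833.


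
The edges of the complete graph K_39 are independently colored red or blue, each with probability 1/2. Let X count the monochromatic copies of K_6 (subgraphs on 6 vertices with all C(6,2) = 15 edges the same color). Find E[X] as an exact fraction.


Let X = Σ_S X_S over the C(39, 6) = 3262623 subsets S of size 6, where X_S = 1 if the K_6 on S is monochromatic.
For a fixed S, the K_6 on S has C(6, 2) = 15 edges. P[all 15 edges red] = (1/2)^15, and likewise for blue, so P[monochromatic] = 2·(1/2)^15 = 2^{1 − 15} = 1/16384.
Summing: E[X] = C(39, 6) · 2^{1 − 15} = 3262623 · 1/16384 = 3262623/16384.
Numerically: E[X] ≈ 199.134705.

E[X] = C(39,6)·2^(1−C(6,2)) = 3262623/16384 ≈ 199.134705.


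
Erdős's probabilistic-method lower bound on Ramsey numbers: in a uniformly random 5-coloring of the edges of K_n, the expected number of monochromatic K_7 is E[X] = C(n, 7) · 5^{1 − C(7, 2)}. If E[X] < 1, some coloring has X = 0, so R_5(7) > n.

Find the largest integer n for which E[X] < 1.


We need C(n, 7) · 5^{1 − 21} < 1, i.e. C(n, 7) < 5^{21 − 1} = 95367431640625.
Check values of n near the boundary:
  n = 332: C(332, 7) = 82772214646616; 82772214646616 < 95367431640625? YES
  n = 333: C(333, 7) = 84549532139028; 84549532139028 < 95367431640625? YES
  n = 334: C(334, 7) = 86359460961576; 86359460961576 < 95367431640625? YES
  n = 335: C(335, 7) = 88202498238195; 88202498238195 < 95367431640625? YES
  n = 336: C(336, 7) = 90079147136880; 90079147136880 < 95367431640625? YES
  n = 337: C(337, 7) = 91989916924632; 91989916924632 < 95367431640625? YES
  n = 338: C(338, 7) = 93935323022736; 93935323022736 < 95367431640625? YES
  n = 339: C(339, 7) = 95915887062372; 95915887062372 < 95367431640625? NO
  n = 340: C(340, 7) = 97932136940560; 97932136940560 < 95367431640625? NO
  n = 341: C(341, 7) = 99984606876440; 99984606876440 < 95367431640625? NO
The largest n with C(n, 7) < 95367431640625 is n = 338 (where E[X] = 93935323022736/95367431640625 ≈ 0.985). Hence R_5(7) > 338, i.e. R_5(7) ≥ 339.

Largest n = 338; hence R_5(7) > 338.


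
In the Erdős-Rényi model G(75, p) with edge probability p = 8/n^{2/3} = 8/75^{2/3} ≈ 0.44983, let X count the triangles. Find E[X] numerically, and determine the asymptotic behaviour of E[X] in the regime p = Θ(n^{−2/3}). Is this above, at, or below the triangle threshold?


Number of potential triangles: C(75, 3) = 67525.
Each occurs with probability p³ ≈ (0.44983)³ ≈ 9.1022222e-02.
By linearity: E[X] = C(75, 3)·p³ ≈ 67525 · 9.1022222e-02 ≈ 6146.27556.
Since α = 2/3 < 1, p = c/n^{2/3} ≫ 1/n is above the triangle threshold p ~ 1/n. Asymptotically E[X] ~ (c³/6)·n^{3(1−α)} = (8³/6)·n^{1} → ∞; triangles are abundant w.h.p.

E[X] ≈ 6146.27556; in regime p = Θ(1/n^{2/3}) E[X] diverges (above the triangle threshold p ~ 1/n).


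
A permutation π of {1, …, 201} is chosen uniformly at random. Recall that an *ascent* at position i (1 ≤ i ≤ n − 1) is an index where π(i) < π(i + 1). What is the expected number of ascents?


Write X = Σ X_I over i = 1, …, 200, with X_I the indicator of one ascent.
There are 200 indicators.
For each fixed i, the pair (π(i), π(i+1)) is a uniformly random ordered pair of distinct values from {1, …, 201}; by symmetry P[π(i) < π(i+1)] = 1/2.
By linearity: E[X] = 200 · (1/2) = (201 − 1) · (1/2) = 100 ≈ 100.000000.

E[X] = 100 = 100.000000.


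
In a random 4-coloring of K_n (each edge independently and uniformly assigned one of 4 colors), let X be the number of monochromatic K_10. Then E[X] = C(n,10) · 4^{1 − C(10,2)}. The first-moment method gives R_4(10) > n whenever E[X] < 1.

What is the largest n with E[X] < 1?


We need C(n, 10) · 4^{1 − 45} < 1, i.e. C(n, 10) < 4^{45 − 1} = 309485009821345068724781056.
Check values of n near the boundary:
  n = 2019: C(2019, 10) = 303322949179835278009229628; 303322949179835278009229628 < 309485009821345068724781056? YES
  n = 2020: C(2020, 10) = 304832018578739931133653656; 304832018578739931133653656 < 309485009821345068724781056? YES
  n = 2021: C(2021, 10) = 306347841644770462864800616; 306347841644770462864800616 < 309485009821345068724781056? YES
  n = 2022: C(2022, 10) = 307870445231474093395937796; 307870445231474093395937796 < 309485009821345068724781056? YES
  n = 2023: C(2023, 10) = 309399856285778485315440716; 309399856285778485315440716 < 309485009821345068724781056? YES
  n = 2024: C(2024, 10) = 310936101848269937576192656; 310936101848269937576192656 < 309485009821345068724781056? NO
  n = 2025: C(2025, 10) = 312479209053472269772600560; 312479209053472269772600560 < 309485009821345068724781056? NO
The largest n with C(n, 10) < 309485009821345068724781056 is n = 2023 (where E[X] = 77349964071444621328860179/77371252455336267181195264 ≈ 0.999725). Hence R_4(10) > 2023, i.e. R_4(10) ≥ 2024.

Largest n = 2023; hence R_4(10) > 2023.


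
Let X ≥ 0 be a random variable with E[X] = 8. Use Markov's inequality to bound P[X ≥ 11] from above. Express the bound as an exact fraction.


μ = E[X] = 8, a = 11.
Markov: P[X ≥ 11] ≤ μ/a = (8)/11 = 8/11.
Numerically: ≈ 0.727273.
(Since a = 11 > μ = 8.000000, the bound 8/11 is < 1 and informative.)

P[X ≥ 11] ≤ 8/11 ≈ 0.727273.


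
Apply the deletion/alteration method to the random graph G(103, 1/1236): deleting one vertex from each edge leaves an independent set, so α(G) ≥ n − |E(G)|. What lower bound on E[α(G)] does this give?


E[|E(G)|] = C(103, 2)·p = 5253 · (1/1236) = 17/4.
E[α(G)] ≥ n − E[|E(G)|] = 103 − 17/4 = 395/4.
Numerically: ≈ 98.7500.
(This is only a lower bound; the true E[α(G)] may be larger.)

E[α(G)] ≥ 395/4 ≈ 98.7500.


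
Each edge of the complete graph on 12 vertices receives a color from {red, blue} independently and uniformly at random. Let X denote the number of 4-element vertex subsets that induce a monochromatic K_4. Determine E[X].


Let X = Σ_S X_S over the C(12, 4) = 495 subsets S of size 4, where X_S = 1 if the K_4 on S is monochromatic.
For a fixed S, the K_4 on S has C(4, 2) = 6 edges. P[all 6 edges red] = (1/2)^6, and likewise for blue, so P[monochromatic] = 2·(1/2)^6 = 2^{1 − 6} = 1/32.
Summing: E[X] = C(12, 4) · 2^{1 − 6} = 495 · 1/32 = 495/32.
Numerically: E[X] ≈ 15.46875.

E[X] = C(12,4)·2^(1−C(4,2)) = 495/32 ≈ 15.46875.


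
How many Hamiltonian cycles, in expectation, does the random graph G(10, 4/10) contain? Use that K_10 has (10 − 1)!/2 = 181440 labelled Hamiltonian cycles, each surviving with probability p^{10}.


K_10 has (10 − 1)!/2 = 181440 labelled Hamiltonian cycles.
For each such Hamiltonian cycle H, let X_H = 1 if all 10 edges of H are present in G. Then P[X_H = 1] = p^{10} = (2/5)^{10} = 1024/9765625.
By linearity of expectation: E[X] = Σ_H E[X_H] = 181440 · p^{10} = 181440 · 1024/9765625 = 37158912/1953125.
Numerically: E[X] ≈ 19.025.

E[X] = 181440 · (2/5)^{10} = 37158912/1953125 ≈ 19.025.


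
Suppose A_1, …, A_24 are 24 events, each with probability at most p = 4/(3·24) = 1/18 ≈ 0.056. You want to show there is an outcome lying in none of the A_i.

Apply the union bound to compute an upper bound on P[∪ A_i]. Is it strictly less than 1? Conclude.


Union bound: P[∪_{i=1}^{24} A_i] ≤ Σ_i P[A_i] ≤ 24·p = 24·(1/18) = 4/3.
Numerically: 4/3 ≈ 1.333.
Is 4/3 < 1? NO.
Since the bound 4/3 is ≥ 1, the union bound is uninformative here; it does NOT by itself certify existence.

24·p = 4/3 ≈ 1.333; existence NOT certified by the union bound.


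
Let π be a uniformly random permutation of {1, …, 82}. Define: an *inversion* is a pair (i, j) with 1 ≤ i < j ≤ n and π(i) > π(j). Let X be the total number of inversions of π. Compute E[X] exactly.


Write X = Σ X_I over the C(82, 2) = 3321 pairs i < j, with X_I the indicator of one inversion.
There are 3321 indicators.
For each fixed pair i < j, the values π(i) and π(j) are two distinct elements of {1, …, 82} in uniformly random order; by symmetry P[π(i) > π(j)] = 1/2.
By linearity: E[X] = 3321 · (1/2) = C(82, 2) · (1/2) = 3321/2 = 3321/2 ≈ 1660.5000.

E[X] = 3321/2 = 1660.5000.


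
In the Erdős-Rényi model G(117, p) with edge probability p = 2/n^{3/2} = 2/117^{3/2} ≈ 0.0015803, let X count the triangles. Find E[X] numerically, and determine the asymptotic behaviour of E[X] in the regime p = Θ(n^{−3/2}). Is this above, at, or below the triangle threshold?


Number of potential triangles: C(117, 3) = 260130.
Each occurs with probability p³ ≈ (0.0015803)³ ≈ 3.9468772e-09.
By linearity: E[X] = C(117, 3)·p³ ≈ 260130 · 3.9468772e-09 ≈ 0.00103.
Since α = 3/2 > 1, p = c/n^{3/2} = o(1/n) is below the triangle threshold p ~ 1/n. Asymptotically E[X] ~ (c³/6)·n^{3(1−α)} = (2³/6)·n^{-1.5} → 0, so by Markov's inequality G has no triangles w.h.p.

E[X] ≈ 0.00103; in regime p = Θ(1/n^{3/2}) E[X] tends to 0 (below the triangle threshold p ~ 1/n).


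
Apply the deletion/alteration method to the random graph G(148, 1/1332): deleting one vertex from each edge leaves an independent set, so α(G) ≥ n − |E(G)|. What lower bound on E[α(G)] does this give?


E[|E(G)|] = C(148, 2)·p = 10878 · (1/1332) = 49/6.
E[α(G)] ≥ n − E[|E(G)|] = 148 − 49/6 = 839/6.
Numerically: ≈ 139.833333.
(This is only a lower bound; the true E[α(G)] may be larger.)

E[α(G)] ≥ 839/6 ≈ 139.833333.


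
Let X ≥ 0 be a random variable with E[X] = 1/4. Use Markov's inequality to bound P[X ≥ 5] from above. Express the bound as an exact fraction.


μ = E[X] = 1/4, a = 5.
Markov: P[X ≥ 5] ≤ μ/a = (1/4)/5 = 1/20.
Numerically: ≈ 0.050000.
(Since a = 5 > μ = 0.250000, the bound 1/20 is < 1 and informative.)

P[X ≥ 5] ≤ 1/20 ≈ 0.050000.


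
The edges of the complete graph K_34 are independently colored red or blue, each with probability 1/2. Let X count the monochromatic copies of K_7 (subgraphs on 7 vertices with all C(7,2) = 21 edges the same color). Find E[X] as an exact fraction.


Let X = Σ_S X_S over the C(34, 7) = 5379616 subsets S of size 7, where X_S = 1 if the K_7 on S is monochromatic.
For a fixed S, the K_7 on S has C(7, 2) = 21 edges. P[all 21 edges red] = (1/2)^21, and likewise for blue, so P[monochromatic] = 2·(1/2)^21 = 2^{1 − 21} = 1/1048576.
By linearity of expectation: E[X] = C(34, 7) · 2^{1 − 21} = 5379616 · 1/1048576 = 168113/32768.
Numerically: E[X] ≈ 5.130.

E[X] = C(34,7)·2^(1−C(7,2)) = 168113/32768 ≈ 5.130.


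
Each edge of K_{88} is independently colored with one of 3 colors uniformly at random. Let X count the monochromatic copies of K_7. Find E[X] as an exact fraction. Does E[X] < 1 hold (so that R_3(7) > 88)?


E[X] = C(88, 7) · 3^{1 − 21} = 6348337336 · 3^{−20} = 6348337336/3486784401.
As a reduced fraction: E[X] = 6348337336/3486784401 ≈ 1.820685.
Is E[X] < 1? NO.
Since E[X] ≥ 1, the first-moment bound is inconclusive at n = 88; it does NOT by itself certify R_3(7) > 88.

E[X] = 6348337336/3486784401 ≈ 1.820685; E[X] ≥ 1; first-moment method inconclusive here.


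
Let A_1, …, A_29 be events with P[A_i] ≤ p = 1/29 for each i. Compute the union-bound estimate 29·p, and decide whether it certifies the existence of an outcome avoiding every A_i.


Union bound: P[∪_{i=1}^{29} A_i] ≤ Σ_i P[A_i] ≤ 29·p = 29·(1/29) = 1.
Numerically: 1 ≈ 1.0000.
Is 1 < 1? NO.
Since the bound 1 is ≥ 1, the union bound is uninformative here; it does NOT by itself certify existence.

29·p = 1 ≈ 1.0000; existence NOT certified by the union bound.


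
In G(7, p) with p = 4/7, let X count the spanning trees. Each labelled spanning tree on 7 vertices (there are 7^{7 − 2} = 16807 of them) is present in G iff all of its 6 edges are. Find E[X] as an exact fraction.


K_7 has 7^{7 − 2} = 16807 labelled spanning trees.
For each such spanning tree H, let X_H = 1 if all 6 edges of H are present in G. Then P[X_H = 1] = p^{6} = (4/7)^{6} = 4096/117649.
Summing the indicators: E[X] = Σ_H E[X_H] = 16807 · p^{6} = 16807 · 4096/117649 = 4096/7.
Numerically: E[X] ≈ 585.14.

E[X] = 16807 · (4/7)^{6} = 4096/7 ≈ 585.14.


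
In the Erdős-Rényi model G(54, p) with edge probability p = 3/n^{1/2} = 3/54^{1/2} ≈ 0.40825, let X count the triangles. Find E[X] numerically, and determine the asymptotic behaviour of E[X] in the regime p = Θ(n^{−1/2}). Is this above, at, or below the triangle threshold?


Number of potential triangles: C(54, 3) = 24804.
Each occurs with probability p³ ≈ (0.40825)³ ≈ 6.8041382e-02.
By linearity: E[X] = C(54, 3)·p³ ≈ 24804 · 6.8041382e-02 ≈ 1687.69843.
Since α = 1/2 < 1, p = c/n^{1/2} ≫ 1/n is above the triangle threshold p ~ 1/n. Asymptotically E[X] ~ (c³/6)·n^{3(1−α)} = (3³/6)·n^{1.5} → ∞; triangles are abundant w.h.p.

E[X] ≈ 1687.69843; in regime p = Θ(1/n^{1/2}) E[X] diverges (above the triangle threshold p ~ 1/n).


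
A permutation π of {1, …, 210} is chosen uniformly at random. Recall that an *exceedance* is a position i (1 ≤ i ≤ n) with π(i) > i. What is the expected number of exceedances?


Write X = Σ_{i=1}^{210} X_i, where X_i = 1_{π(i) > i}.
For each fixed i, π(i) is uniform over {1, …, 210} (marginal of a uniform permutation), so P[π(i) > i] = (n − i)/n. Summing: Σ_{i=1}^{210} (n − i)/n = (0 + 1 + … + 209)/210 = 210(210 − 1)/(2·210) = (210 − 1)/2.
Hence E[X] = Σ_{i=1}^{210} (210 − i)/210 = 209/2 ≈ 104.500000.

E[X] = 209/2 = 104.500000.


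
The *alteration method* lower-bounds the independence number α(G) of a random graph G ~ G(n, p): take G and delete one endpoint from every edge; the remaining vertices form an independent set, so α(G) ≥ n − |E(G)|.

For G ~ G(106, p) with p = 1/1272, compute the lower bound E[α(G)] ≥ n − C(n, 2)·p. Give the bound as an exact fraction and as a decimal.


E[|E(G)|] = C(106, 2)·p = 5565 · (1/1272) = 35/8.
E[α(G)] ≥ n − E[|E(G)|] = 106 − 35/8 = 813/8.
Numerically: ≈ 101.625.
(This is only a lower bound; the true E[α(G)] may be larger.)

E[α(G)] ≥ 813/8 ≈ 101.625.


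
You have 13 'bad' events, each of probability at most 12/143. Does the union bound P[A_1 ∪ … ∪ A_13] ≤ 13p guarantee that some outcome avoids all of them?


Union bound: P[∪_{i=1}^{13} A_i] ≤ Σ_i P[A_i] ≤ 13·p = 13·(12/143) = 12/11.
Numerically: 12/11 ≈ 1.0909.
Is 12/11 < 1? NO.
Since the bound 12/11 is ≥ 1, the union bound is uninformative here; it does NOT by itself certify existence.

13·p = 12/11 ≈ 1.0909; existence NOT certified by the union bound.


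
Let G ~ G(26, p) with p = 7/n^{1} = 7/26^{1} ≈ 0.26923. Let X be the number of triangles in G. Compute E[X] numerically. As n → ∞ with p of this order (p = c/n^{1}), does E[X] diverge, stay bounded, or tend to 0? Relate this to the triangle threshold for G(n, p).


Number of potential triangles: C(26, 3) = 2600.
Each occurs with probability p³ ≈ (0.26923)³ ≈ 1.9515248e-02.
By linearity: E[X] = C(26, 3)·p³ ≈ 2600 · 1.9515248e-02 ≈ 50.73964.
Here α = 1, so p = 7/n is exactly at the triangle threshold p ~ 1/n. Asymptotically E[X] → c³/6 = 7³/6 = 343/6 ≈ 57.16667, a bounded constant. In this regime the triangle count is asymptotically Poisson(c³/6).

E[X] ≈ 50.73964; in regime p = Θ(1/n^{1}) E[X] stays bounded (at the triangle threshold p ~ 1/n).


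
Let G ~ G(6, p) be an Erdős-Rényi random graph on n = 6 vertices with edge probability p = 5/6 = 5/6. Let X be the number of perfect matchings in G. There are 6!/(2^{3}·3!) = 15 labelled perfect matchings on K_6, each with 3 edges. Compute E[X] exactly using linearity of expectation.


K_6 has 6!/(2^{3}·3!) = 15 labelled perfect matchings.
For each such perfect matching H, let X_H = 1 if all 3 edges of H are present in G. Then P[X_H = 1] = p^{3} = (5/6)^{3} = 125/216.
Summing the indicators: E[X] = Σ_H E[X_H] = 15 · p^{3} = 15 · 125/216 = 625/72.
Numerically: E[X] ≈ 8.681.

E[X] = 15 · (5/6)^{3} = 625/72 ≈ 8.681.


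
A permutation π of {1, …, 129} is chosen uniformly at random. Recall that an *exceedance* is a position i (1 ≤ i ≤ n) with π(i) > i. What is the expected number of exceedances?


Write X = Σ_{i=1}^{129} X_i, where X_i = 1_{π(i) > i}.
For each fixed i, π(i) is uniform over {1, …, 129} (marginal of a uniform permutation), so P[π(i) > i] = (n − i)/n. Summing: Σ_{i=1}^{129} (n − i)/n = (0 + 1 + … + 128)/129 = 129(129 − 1)/(2·129) = (129 − 1)/2.
Hence E[X] = Σ_{i=1}^{129} (129 − i)/129 = 64 ≈ 64.00000.

E[X] = 64 = 64.00000.


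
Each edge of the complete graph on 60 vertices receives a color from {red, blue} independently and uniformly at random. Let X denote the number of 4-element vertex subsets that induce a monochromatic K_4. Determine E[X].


Let X = Σ_S X_S over the C(60, 4) = 487635 subsets S of size 4, where X_S = 1 if the K_4 on S is monochromatic.
For a fixed S, the K_4 on S has C(4, 2) = 6 edges. P[all 6 edges red] = (1/2)^6, and likewise for blue, so P[monochromatic] = 2·(1/2)^6 = 2^{1 − 6} = 1/32.
By linearity: E[X] = C(60, 4) · 2^{1 − 6} = 487635 · 1/32 = 487635/32.
Numerically: E[X] ≈ 15238.5938.

E[X] = C(60,4)·2^(1−C(4,2)) = 487635/32 ≈ 15238.5938.


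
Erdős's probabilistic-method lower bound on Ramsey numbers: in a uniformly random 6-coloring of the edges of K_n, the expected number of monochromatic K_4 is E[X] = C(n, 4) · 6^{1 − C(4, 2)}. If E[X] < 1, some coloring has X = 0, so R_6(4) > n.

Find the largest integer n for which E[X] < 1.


We need C(n, 4) · 6^{1 − 6} < 1, i.e. C(n, 4) < 6^{6 − 1} = 7776.
Check values of n near the boundary:
  n = 18: C(18, 4) = 3060; 3060 < 7776? YES
  n = 19: C(19, 4) = 3876; 3876 < 7776? YES
  n = 20: C(20, 4) = 4845; 4845 < 7776? YES
  n = 21: C(21, 4) = 5985; 5985 < 7776? YES
  n = 22: C(22, 4) = 7315; 7315 < 7776? YES
  n = 23: C(23, 4) = 8855; 8855 < 7776? NO
  n = 24: C(24, 4) = 10626; 10626 < 7776? NO
  n = 25: C(25, 4) = 12650; 12650 < 7776? NO
The largest n with C(n, 4) < 7776 is n = 22 (where E[X] = 7315/7776 ≈ 0.9407). Hence R_6(4) > 22, i.e. R_6(4) ≥ 23.

Largest n = 22; hence R_6(4) > 22.


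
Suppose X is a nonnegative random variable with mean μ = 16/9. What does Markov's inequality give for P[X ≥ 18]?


μ = E[X] = 16/9, a = 18.
Markov: P[X ≥ 18] ≤ μ/a = (16/9)/18 = 8/81.
Numerically: ≈ 0.098765.
(Since a = 18 > μ = 1.777778, the bound 8/81 is < 1 and informative.)

P[X ≥ 18] ≤ 8/81 ≈ 0.098765.


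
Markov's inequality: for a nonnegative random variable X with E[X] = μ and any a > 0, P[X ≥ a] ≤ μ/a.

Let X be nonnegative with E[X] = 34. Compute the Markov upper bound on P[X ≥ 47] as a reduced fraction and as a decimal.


μ = E[X] = 34, a = 47.
Markov: P[X ≥ 47] ≤ μ/a = (34)/47 = 34/47.
Numerically: ≈ 0.72340.
(Since a = 47 > μ = 34.00000, the bound 34/47 is < 1 and informative.)

P[X ≥ 47] ≤ 34/47 ≈ 0.72340.


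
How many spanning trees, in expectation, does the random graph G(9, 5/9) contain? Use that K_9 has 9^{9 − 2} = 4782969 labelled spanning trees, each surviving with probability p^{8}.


K_9 has 9^{9 − 2} = 4782969 labelled spanning trees.
For each such spanning tree H, let X_H = 1 if all 8 edges of H are present in G. Then P[X_H = 1] = p^{8} = (5/9)^{8} = 390625/43046721.
By linearity: E[X] = Σ_H E[X_H] = 4782969 · p^{8} = 4782969 · 390625/43046721 = 390625/9.
Numerically: E[X] ≈ 4.34e+04.

E[X] = 4782969 · (5/9)^{8} = 390625/9 ≈ 4.34e+04.


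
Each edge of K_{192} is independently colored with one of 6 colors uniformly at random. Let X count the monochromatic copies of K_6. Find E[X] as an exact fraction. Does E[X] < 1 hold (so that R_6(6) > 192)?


E[X] = C(192, 6) · 6^{1 − 15} = 64300886496 · 6^{−14} = 64300886496/78364164096.
As a reduced fraction: E[X] = 223266967/272097792 ≈ 0.821.
Is E[X] < 1? YES.
Since E[X] < 1, there exists a 6-coloring of K_{192} with no monochromatic K_6; hence R_6(6) > 192.

E[X] = 223266967/272097792 ≈ 0.821; E[X] < 1, so R_6(6) > 192.


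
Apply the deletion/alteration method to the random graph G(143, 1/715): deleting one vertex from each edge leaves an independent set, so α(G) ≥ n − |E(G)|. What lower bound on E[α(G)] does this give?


E[|E(G)|] = C(143, 2)·p = 10153 · (1/715) = 71/5.
E[α(G)] ≥ n − E[|E(G)|] = 143 − 71/5 = 644/5.
Numerically: ≈ 128.80000.
(This is only a lower bound; the true E[α(G)] may be larger.)

E[α(G)] ≥ 644/5 ≈ 128.80000.


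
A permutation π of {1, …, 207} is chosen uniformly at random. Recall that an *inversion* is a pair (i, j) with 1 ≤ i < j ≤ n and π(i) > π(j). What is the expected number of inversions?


Write X = Σ X_I over the C(207, 2) = 21321 pairs i < j, with X_I the indicator of one inversion.
There are 21321 indicators.
For each fixed pair i < j, the values π(i) and π(j) are two distinct elements of {1, …, 207} in uniformly random order; by symmetry P[π(i) > π(j)] = 1/2.
By linearity: E[X] = 21321 · (1/2) = C(207, 2) · (1/2) = 21321/2 = 21321/2 ≈ 10660.50000.

E[X] = 21321/2 = 10660.50000.


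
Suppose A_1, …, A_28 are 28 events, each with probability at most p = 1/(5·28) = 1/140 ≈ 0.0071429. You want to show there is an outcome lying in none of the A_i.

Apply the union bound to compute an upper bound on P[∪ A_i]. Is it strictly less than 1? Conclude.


Union bound: P[∪_{i=1}^{28} A_i] ≤ Σ_i P[A_i] ≤ 28·p = 28·(1/140) = 1/5.
Numerically: 1/5 ≈ 0.2000000.
Is 1/5 < 1? YES.
Since P[∪ A_i] ≤ 1/5 < 1, the complement has P[∩ A_i^c] ≥ 1 − 1/5 = 4/5 > 0, so some outcome avoids every A_i.

28·p = 1/5 ≈ 0.2000000; existence CERTIFIED by the union bound.


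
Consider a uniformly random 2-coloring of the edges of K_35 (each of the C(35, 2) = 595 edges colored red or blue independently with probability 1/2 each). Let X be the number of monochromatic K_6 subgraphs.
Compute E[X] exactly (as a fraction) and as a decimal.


Let X = Σ_S X_S over the C(35, 6) = 1623160 subsets S of size 6, where X_S = 1 if the K_6 on S is monochromatic.
For a fixed S, the K_6 on S has C(6, 2) = 15 edges. P[all 15 edges red] = (1/2)^15, and likewise for blue, so P[monochromatic] = 2·(1/2)^15 = 2^{1 − 15} = 1/16384.
By linearity: E[X] = C(35, 6) · 2^{1 − 15} = 1623160 · 1/16384 = 202895/2048.
Numerically: E[X] ≈ 99.069824.

E[X] = C(35,6)·2^(1−C(6,2)) = 202895/2048 ≈ 99.069824.


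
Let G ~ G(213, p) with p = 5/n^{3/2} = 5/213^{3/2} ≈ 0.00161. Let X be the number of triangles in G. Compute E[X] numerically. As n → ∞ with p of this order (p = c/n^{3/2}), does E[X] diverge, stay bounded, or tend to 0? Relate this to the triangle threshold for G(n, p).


Number of potential triangles: C(213, 3) = 1587986.
Each occurs with probability p³ ≈ (0.00161)³ ≈ 4.16104e-09.
By linearity: E[X] = C(213, 3)·p³ ≈ 1587986 · 4.16104e-09 ≈ 0.007.
Since α = 3/2 > 1, p = c/n^{3/2} = o(1/n) is below the triangle threshold p ~ 1/n. Asymptotically E[X] ~ (c³/6)·n^{3(1−α)} = (5³/6)·n^{-1.5} → 0, so by Markov's inequality G has no triangles w.h.p.

E[X] ≈ 0.007; in regime p = Θ(1/n^{3/2}) E[X] tends to 0 (below the triangle threshold p ~ 1/n).


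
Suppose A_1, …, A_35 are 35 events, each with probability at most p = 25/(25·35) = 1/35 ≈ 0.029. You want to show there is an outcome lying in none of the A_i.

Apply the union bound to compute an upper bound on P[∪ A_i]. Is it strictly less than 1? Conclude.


Union bound: P[∪_{i=1}^{35} A_i] ≤ Σ_i P[A_i] ≤ 35·p = 35·(1/35) = 1.
Numerically: 1 ≈ 1.000.
Is 1 < 1? NO.
Since the bound 1 is ≥ 1, the union bound is uninformative here; it does NOT by itself certify existence.

35·p = 1 ≈ 1.000; existence NOT certified by the union bound.


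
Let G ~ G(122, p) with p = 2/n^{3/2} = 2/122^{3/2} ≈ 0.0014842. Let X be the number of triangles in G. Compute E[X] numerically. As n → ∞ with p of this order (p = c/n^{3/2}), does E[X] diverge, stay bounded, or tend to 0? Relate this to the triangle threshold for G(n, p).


Number of potential triangles: C(122, 3) = 295240.
Each occurs with probability p³ ≈ (0.0014842)³ ≈ 3.2694203e-09.
By linearity: E[X] = C(122, 3)·p³ ≈ 295240 · 3.2694203e-09 ≈ 0.00097.
Since α = 3/2 > 1, p = c/n^{3/2} = o(1/n) is below the triangle threshold p ~ 1/n. Asymptotically E[X] ~ (c³/6)·n^{3(1−α)} = (2³/6)·n^{-1.5} → 0, so by Markov's inequality G has no triangles w.h.p.

E[X] ≈ 0.00097; in regime p = Θ(1/n^{3/2}) E[X] tends to 0 (below the triangle threshold p ~ 1/n).


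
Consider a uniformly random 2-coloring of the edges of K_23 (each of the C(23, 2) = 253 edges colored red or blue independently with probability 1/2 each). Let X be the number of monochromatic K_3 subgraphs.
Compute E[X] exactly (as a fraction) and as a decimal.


Let X = Σ_S X_S over the C(23, 3) = 1771 subsets S of size 3, where X_S = 1 if the K_3 on S is monochromatic.
For a fixed S, the K_3 on S has C(3, 2) = 3 edges. P[all 3 edges red] = (1/2)^3, and likewise for blue, so P[monochromatic] = 2·(1/2)^3 = 2^{1 − 3} = 1/4.
By linearity of expectation: E[X] = C(23, 3) · 2^{1 − 3} = 1771 · 1/4 = 1771/4.
Numerically: E[X] ≈ 442.75000.

E[X] = C(23,3)·2^(1−C(3,2)) = 1771/4 ≈ 442.75000.


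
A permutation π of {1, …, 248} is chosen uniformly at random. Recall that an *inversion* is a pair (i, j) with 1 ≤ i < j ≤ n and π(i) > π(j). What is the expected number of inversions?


Write X = Σ X_I over the C(248, 2) = 30628 pairs i < j, with X_I the indicator of one inversion.
There are 30628 indicators.
For each fixed pair i < j, the values π(i) and π(j) are two distinct elements of {1, …, 248} in uniformly random order; by symmetry P[π(i) > π(j)] = 1/2.
By linearity: E[X] = 30628 · (1/2) = C(248, 2) · (1/2) = 30628/2 = 15314 ≈ 15314.000.

E[X] = 15314 = 15314.000.


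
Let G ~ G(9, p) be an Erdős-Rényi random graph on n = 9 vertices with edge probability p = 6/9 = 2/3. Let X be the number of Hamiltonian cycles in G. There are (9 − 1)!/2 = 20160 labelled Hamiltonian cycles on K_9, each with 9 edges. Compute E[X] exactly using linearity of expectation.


K_9 has (9 − 1)!/2 = 20160 labelled Hamiltonian cycles.
For each such Hamiltonian cycle H, let X_H = 1 if all 9 edges of H are present in G. Then P[X_H = 1] = p^{9} = (2/3)^{9} = 512/19683.
By linearity of expectation: E[X] = Σ_H E[X_H] = 20160 · p^{9} = 20160 · 512/19683 = 1146880/2187.
Numerically: E[X] ≈ 524.

E[X] = 20160 · (2/3)^{9} = 1146880/2187 ≈ 524.


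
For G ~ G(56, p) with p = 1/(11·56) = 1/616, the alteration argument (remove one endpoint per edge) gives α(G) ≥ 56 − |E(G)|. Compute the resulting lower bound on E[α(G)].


E[|E(G)|] = C(56, 2)·p = 1540 · (1/616) = 5/2.
E[α(G)] ≥ n − E[|E(G)|] = 56 − 5/2 = 107/2.
Numerically: ≈ 53.50000.
(This is only a lower bound; the true E[α(G)] may be larger.)

E[α(G)] ≥ 107/2 ≈ 53.50000.


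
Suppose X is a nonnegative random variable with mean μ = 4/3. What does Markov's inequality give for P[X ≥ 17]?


μ = E[X] = 4/3, a = 17.
Markov: P[X ≥ 17] ≤ μ/a = (4/3)/17 = 4/51.
Numerically: ≈ 0.078431.
(Since a = 17 > μ = 1.333333, the bound 4/51 is < 1 and informative.)

P[X ≥ 17] ≤ 4/51 ≈ 0.078431.


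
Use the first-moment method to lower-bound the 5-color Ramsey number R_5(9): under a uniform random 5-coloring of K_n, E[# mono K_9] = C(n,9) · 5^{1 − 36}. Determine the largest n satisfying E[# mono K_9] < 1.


We need C(n, 9) · 5^{1 − 36} < 1, i.e. C(n, 9) < 5^{36 − 1} = 2910383045673370361328125.
Check values of n near the boundary:
  n = 2170: C(2170, 9) = 2891746779868845075610510; 2891746779868845075610510 < 2910383045673370361328125? YES
  n = 2171: C(2171, 9) = 2903784578674959601827205; 2903784578674959601827205 < 2910383045673370361328125? YES
  n = 2172: C(2172, 9) = 2915866900084148060642020; 2915866900084148060642020 < 2910383045673370361328125? NO
  n = 2173: C(2173, 9) = 2927993888115921319674265; 2927993888115921319674265 < 2910383045673370361328125? NO
  n = 2174: C(2174, 9) = 2940165687188920530702934; 2940165687188920530702934 < 2910383045673370361328125? NO
The largest n with C(n, 9) < 2910383045673370361328125 is n = 2171 (where E[X] = 580756915734991920365441/582076609134674072265625 ≈ 0.9977328). Hence R_5(9) > 2171, i.e. R_5(9) ≥ 2172.

Largest n = 2171; hence R_5(9) > 2171.


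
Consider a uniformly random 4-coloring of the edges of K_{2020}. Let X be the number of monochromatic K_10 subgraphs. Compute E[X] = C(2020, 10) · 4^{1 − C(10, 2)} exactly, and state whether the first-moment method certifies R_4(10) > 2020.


E[X] = C(2020, 10) · 4^{1 − 45} = 304832018578739931133653656 · 4^{−44} = 304832018578739931133653656/309485009821345068724781056.
As a reduced fraction: E[X] = 38104002322342491391706707/38685626227668133590597632 ≈ 0.98497.
Is E[X] < 1? YES.
Since E[X] < 1, there exists a 4-coloring of K_{2020} with no monochromatic K_10; hence R_4(10) > 2020.

E[X] = 38104002322342491391706707/38685626227668133590597632 ≈ 0.98497; E[X] < 1, so R_4(10) > 2020.


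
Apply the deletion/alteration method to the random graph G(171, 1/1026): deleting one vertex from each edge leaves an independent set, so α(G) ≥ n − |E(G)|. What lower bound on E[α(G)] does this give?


E[|E(G)|] = C(171, 2)·p = 14535 · (1/1026) = 85/6.
E[α(G)] ≥ n − E[|E(G)|] = 171 − 85/6 = 941/6.
Numerically: ≈ 156.833333.
(This is only a lower bound; the true E[α(G)] may be larger.)

E[α(G)] ≥ 941/6 ≈ 156.833333.


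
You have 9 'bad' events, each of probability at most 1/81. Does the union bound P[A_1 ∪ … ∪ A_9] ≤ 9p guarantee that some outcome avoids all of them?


Union bound: P[∪_{i=1}^{9} A_i] ≤ Σ_i P[A_i] ≤ 9·p = 9·(1/81) = 1/9.
Numerically: 1/9 ≈ 0.111.
Is 1/9 < 1? YES.
Since P[∪ A_i] ≤ 1/9 < 1, the complement has P[∩ A_i^c] ≥ 1 − 1/9 = 8/9 > 0, so some outcome avoids every A_i.

9·p = 1/9 ≈ 0.111; existence CERTIFIED by the union bound.


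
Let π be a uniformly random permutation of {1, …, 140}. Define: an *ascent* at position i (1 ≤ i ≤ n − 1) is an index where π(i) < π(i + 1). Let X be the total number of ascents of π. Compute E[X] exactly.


Write X = Σ X_I over i = 1, …, 139, with X_I the indicator of one ascent.
There are 139 indicators.
For each fixed i, the pair (π(i), π(i+1)) is a uniformly random ordered pair of distinct values from {1, …, 140}; by symmetry P[π(i) < π(i+1)] = 1/2.
By linearity: E[X] = 139 · (1/2) = (140 − 1) · (1/2) = 139/2 ≈ 69.500.

E[X] = 139/2 = 69.500.


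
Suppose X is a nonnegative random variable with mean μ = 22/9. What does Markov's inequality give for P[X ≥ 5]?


μ = E[X] = 22/9, a = 5.
Markov: P[X ≥ 5] ≤ μ/a = (22/9)/5 = 22/45.
Numerically: ≈ 0.4889.
(Since a = 5 > μ = 2.4444, the bound 22/45 is < 1 and informative.)

P[X ≥ 5] ≤ 22/45 ≈ 0.4889.
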